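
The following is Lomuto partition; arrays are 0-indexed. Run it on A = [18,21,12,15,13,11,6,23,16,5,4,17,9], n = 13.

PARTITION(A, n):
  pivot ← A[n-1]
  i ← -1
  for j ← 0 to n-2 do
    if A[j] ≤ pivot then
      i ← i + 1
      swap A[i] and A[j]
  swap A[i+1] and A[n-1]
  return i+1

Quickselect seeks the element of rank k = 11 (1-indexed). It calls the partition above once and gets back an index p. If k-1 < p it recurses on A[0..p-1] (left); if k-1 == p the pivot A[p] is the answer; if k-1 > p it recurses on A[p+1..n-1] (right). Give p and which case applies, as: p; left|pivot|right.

3; right

pivot = A[12] = 9; i = -1
j=0: A[0]=18 > 9 → no swap
j=1: A[1]=21 > 9 → no swap
j=2: A[2]=12 > 9 → no swap
j=3: A[3]=15 > 9 → no swap
j=4: A[4]=13 > 9 → no swap
j=5: A[5]=11 > 9 → no swap
j=6: A[6]=6 ≤ 9 → i=0, swap A[0],A[6] → [6,21,12,15,13,11,18,23,16,5,4,17,9]
j=7: A[7]=23 > 9 → no swap
j=8: A[8]=16 > 9 → no swap
j=9: A[9]=5 ≤ 9 → i=1, swap A[1],A[9] → [6,5,12,15,13,11,18,23,16,21,4,17,9]
j=10: A[10]=4 ≤ 9 → i=2, swap A[2],A[10] → [6,5,4,15,13,11,18,23,16,21,12,17,9]
j=11: A[11]=17 > 9 → no swap
final swap A[3],A[12] → [6,5,4,9,13,11,18,23,16,21,12,17,15]; return 3
p = 3; k-1 = 10 > 3 ⇒ right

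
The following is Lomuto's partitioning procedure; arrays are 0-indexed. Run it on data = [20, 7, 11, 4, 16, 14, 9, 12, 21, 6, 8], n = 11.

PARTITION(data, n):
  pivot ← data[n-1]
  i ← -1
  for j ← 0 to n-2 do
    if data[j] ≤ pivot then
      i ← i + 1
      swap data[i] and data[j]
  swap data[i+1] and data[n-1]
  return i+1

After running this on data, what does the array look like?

pivot=8, i=-1
j=0: 20>8, skip
j=1: 7≤8, i=0, swap(0,1) ⇒ [7, 20, 11, 4, 16, 14, 9, 12, 21, 6, 8]
j=2: 11>8, skip
j=3: 4≤8, i=1, swap(1,3) ⇒ [7, 4, 11, 20, 16, 14, 9, 12, 21, 6, 8]
j=4: 16>8, skip
j=5: 14>8, skip
j=6: 9>8, skip
j=7: 12>8, skip
j=8: 21>8, skip
j=9: 6≤8, i=2, swap(2,9) ⇒ [7, 4, 6, 20, 16, 14, 9, 12, 21, 11, 8]
swap(3,10) ⇒ [7, 4, 6, 8, 16, 14, 9, 12, 21, 11, 20]; return 3

[7, 4, 6, 8, 16, 14, 9, 12, 21, 11, 20]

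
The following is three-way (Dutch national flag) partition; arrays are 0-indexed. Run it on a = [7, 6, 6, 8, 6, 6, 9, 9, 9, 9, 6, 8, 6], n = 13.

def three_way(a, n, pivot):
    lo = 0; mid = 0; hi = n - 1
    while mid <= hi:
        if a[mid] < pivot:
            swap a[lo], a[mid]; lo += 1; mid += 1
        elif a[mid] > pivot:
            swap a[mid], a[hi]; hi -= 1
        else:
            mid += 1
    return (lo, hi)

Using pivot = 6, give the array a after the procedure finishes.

[6, 6, 6, 6, 6, 6, 9, 9, 9, 9, 8, 8, 7]

pivot = 6; lo=0, mid=0, hi=12
a[mid]=7>6: swap a[0],a[12]; hi=11 → [6, 6, 6, 8, 6, 6, 9, 9, 9, 9, 6, 8, 7]
a[mid]=6=6: mid=1
a[mid]=6=6: mid=2
a[mid]=6=6: mid=3
a[mid]=8>6: swap a[3],a[11]; hi=10 → [6, 6, 6, 8, 6, 6, 9, 9, 9, 9, 6, 8, 7]
a[mid]=8>6: swap a[3],a[10]; hi=9 → [6, 6, 6, 6, 6, 6, 9, 9, 9, 9, 8, 8, 7]
a[mid]=6=6: mid=4
a[mid]=6=6: mid=5
a[mid]=6=6: mid=6
a[mid]=9>6: swap a[6],a[9]; hi=8 → [6, 6, 6, 6, 6, 6, 9, 9, 9, 9, 8, 8, 7]
a[mid]=9>6: swap a[6],a[8]; hi=7 → [6, 6, 6, 6, 6, 6, 9, 9, 9, 9, 8, 8, 7]
a[mid]=9>6: swap a[6],a[7]; hi=6 → [6, 6, 6, 6, 6, 6, 9, 9, 9, 9, 8, 8, 7]
a[mid]=9>6: swap a[6],a[6]; hi=5 → [6, 6, 6, 6, 6, 6, 9, 9, 9, 9, 8, 8, 7]
end: lo=0, hi=5; a = [6, 6, 6, 6, 6, 6, 9, 9, 9, 9, 8, 8, 7]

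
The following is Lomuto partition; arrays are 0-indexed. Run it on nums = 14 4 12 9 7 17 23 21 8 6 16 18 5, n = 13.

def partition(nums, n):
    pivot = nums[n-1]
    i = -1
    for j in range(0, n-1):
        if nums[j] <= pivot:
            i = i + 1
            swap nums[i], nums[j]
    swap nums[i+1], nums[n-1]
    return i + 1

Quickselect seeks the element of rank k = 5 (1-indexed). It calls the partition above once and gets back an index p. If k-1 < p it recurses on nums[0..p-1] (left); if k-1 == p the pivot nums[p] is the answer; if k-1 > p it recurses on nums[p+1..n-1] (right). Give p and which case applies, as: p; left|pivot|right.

1; right

pivot = nums[12] = 5; i = -1
j=0: nums[0]=14 > 5 → no swap
j=1: nums[1]=4 ≤ 5 → i=0, swap nums[0],nums[1] → 4 14 12 9 7 17 23 21 8 6 16 18 5
j=2: nums[2]=12 > 5 → no swap
j=3: nums[3]=9 > 5 → no swap
j=4: nums[4]=7 > 5 → no swap
j=5: nums[5]=17 > 5 → no swap
j=6: nums[6]=23 > 5 → no swap
j=7: nums[7]=21 > 5 → no swap
j=8: nums[8]=8 > 5 → no swap
j=9: nums[9]=6 > 5 → no swap
j=10: nums[10]=16 > 5 → no swap
j=11: nums[11]=18 > 5 → no swap
final swap nums[1],nums[12] → 4 5 12 9 7 17 23 21 8 6 16 18 14; return 1
p = 1; k-1 = 4 > 1 ⇒ right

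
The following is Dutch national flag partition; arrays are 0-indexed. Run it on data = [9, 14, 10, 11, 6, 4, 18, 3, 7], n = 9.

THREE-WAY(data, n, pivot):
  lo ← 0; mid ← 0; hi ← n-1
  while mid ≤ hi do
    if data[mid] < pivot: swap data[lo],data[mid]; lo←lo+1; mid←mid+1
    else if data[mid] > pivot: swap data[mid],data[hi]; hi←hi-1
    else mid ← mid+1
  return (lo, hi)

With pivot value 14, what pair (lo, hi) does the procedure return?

(7, 7)

pivot = 14; lo=0, mid=0, hi=8
data[mid]=9<14: swap data[0],data[0]; lo=1,mid=1 → [9, 14, 10, 11, 6, 4, 18, 3, 7]
data[mid]=14=14: mid=2
data[mid]=10<14: swap data[1],data[2]; lo=2,mid=3 → [9, 10, 14, 11, 6, 4, 18, 3, 7]
data[mid]=11<14: swap data[2],data[3]; lo=3,mid=4 → [9, 10, 11, 14, 6, 4, 18, 3, 7]
data[mid]=6<14: swap data[3],data[4]; lo=4,mid=5 → [9, 10, 11, 6, 14, 4, 18, 3, 7]
data[mid]=4<14: swap data[4],data[5]; lo=5,mid=6 → [9, 10, 11, 6, 4, 14, 18, 3, 7]
data[mid]=18>14: swap data[6],data[8]; hi=7 → [9, 10, 11, 6, 4, 14, 7, 3, 18]
data[mid]=7<14: swap data[5],data[6]; lo=6,mid=7 → [9, 10, 11, 6, 4, 7, 14, 3, 18]
data[mid]=3<14: swap data[6],data[7]; lo=7,mid=8 → [9, 10, 11, 6, 4, 7, 3, 14, 18]
end: lo=7, hi=7; data = [9, 10, 11, 6, 4, 7, 3, 14, 18]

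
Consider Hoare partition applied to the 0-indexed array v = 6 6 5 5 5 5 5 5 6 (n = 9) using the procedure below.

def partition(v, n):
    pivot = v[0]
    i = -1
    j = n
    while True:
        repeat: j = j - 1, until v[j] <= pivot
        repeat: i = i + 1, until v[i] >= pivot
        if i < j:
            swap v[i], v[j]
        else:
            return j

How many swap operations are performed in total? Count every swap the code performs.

pivot=6
j stops at 8 (6), i stops at 0 (6); swap ⇒ 6 6 5 5 5 5 5 5 6
j stops at 7 (5), i stops at 1 (6); swap ⇒ 6 5 5 5 5 5 5 6 6
j stops at 6, i stops at 7; i≥j ⇒ return 6. v=6 5 5 5 5 5 5 6 6

2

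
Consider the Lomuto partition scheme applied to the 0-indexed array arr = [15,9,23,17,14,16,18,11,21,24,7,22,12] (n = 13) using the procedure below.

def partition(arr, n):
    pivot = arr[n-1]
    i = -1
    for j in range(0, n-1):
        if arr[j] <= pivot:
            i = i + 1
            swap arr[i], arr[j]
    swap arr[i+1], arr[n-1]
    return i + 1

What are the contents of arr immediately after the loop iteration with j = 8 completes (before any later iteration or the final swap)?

pivot=12, i=-1
j=0: 15>12, skip
j=1: 9≤12, i=0, swap(0,1) ⇒ [9,15,23,17,14,16,18,11,21,24,7,22,12]
j=2: 23>12, skip
j=3: 17>12, skip
j=4: 14>12, skip
j=5: 16>12, skip
j=6: 18>12, skip
j=7: 11≤12, i=1, swap(1,7) ⇒ [9,11,23,17,14,16,18,15,21,24,7,22,12]
j=8: 21>12, skip
(after j=8) arr = [9,11,23,17,14,16,18,15,21,24,7,22,12]

[9,11,23,17,14,16,18,15,21,24,7,22,12]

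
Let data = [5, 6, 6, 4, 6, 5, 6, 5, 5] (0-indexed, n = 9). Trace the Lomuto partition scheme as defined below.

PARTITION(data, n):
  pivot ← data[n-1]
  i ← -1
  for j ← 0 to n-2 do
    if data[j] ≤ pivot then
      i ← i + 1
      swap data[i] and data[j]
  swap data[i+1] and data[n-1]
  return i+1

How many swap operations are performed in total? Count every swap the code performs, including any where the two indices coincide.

pivot = data[8] = 5; i = -1
j=0: data[0]=5 ≤ 5 → i=0, swap data[0],data[0] (no change) → [5, 6, 6, 4, 6, 5, 6, 5, 5]
j=1: data[1]=6 > 5 → no swap
j=2: data[2]=6 > 5 → no swap
j=3: data[3]=4 ≤ 5 → i=1, swap data[1],data[3] → [5, 4, 6, 6, 6, 5, 6, 5, 5]
j=4: data[4]=6 > 5 → no swap
j=5: data[5]=5 ≤ 5 → i=2, swap data[2],data[5] → [5, 4, 5, 6, 6, 6, 6, 5, 5]
j=6: data[6]=6 > 5 → no swap
j=7: data[7]=5 ≤ 5 → i=3, swap data[3],data[7] → [5, 4, 5, 5, 6, 6, 6, 6, 5]
final swap data[4],data[8] → [5, 4, 5, 5, 5, 6, 6, 6, 6]; return 4

5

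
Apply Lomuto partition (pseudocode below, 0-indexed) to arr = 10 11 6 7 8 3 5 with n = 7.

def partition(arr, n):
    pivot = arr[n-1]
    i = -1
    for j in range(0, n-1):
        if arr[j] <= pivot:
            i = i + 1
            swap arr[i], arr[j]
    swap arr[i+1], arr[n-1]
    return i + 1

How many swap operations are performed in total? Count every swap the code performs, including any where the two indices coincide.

pivot = arr[6] = 5; i = -1
j=0: arr[0]=10 > 5 → no swap
j=1: arr[1]=11 > 5 → no swap
j=2: arr[2]=6 > 5 → no swap
j=3: arr[3]=7 > 5 → no swap
j=4: arr[4]=8 > 5 → no swap
j=5: arr[5]=3 ≤ 5 → i=0, swap arr[0],arr[5] → 3 11 6 7 8 10 5
final swap arr[1],arr[6] → 3 5 6 7 8 10 11; return 1

2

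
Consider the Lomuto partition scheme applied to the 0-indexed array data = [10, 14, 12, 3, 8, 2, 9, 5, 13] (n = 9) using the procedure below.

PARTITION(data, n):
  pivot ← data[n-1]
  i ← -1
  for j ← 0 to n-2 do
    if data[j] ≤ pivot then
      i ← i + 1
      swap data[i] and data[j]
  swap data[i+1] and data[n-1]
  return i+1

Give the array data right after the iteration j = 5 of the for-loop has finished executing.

pivot = data[8] = 13; i = -1
j=0: data[0]=10 ≤ 13 → i=0, swap data[0],data[0] (no change) → [10, 14, 12, 3, 8, 2, 9, 5, 13]
j=1: data[1]=14 > 13 → no swap
j=2: data[2]=12 ≤ 13 → i=1, swap data[1],data[2] → [10, 12, 14, 3, 8, 2, 9, 5, 13]
j=3: data[3]=3 ≤ 13 → i=2, swap data[2],data[3] → [10, 12, 3, 14, 8, 2, 9, 5, 13]
j=4: data[4]=8 ≤ 13 → i=3, swap data[3],data[4] → [10, 12, 3, 8, 14, 2, 9, 5, 13]
j=5: data[5]=2 ≤ 13 → i=4, swap data[4],data[5] → [10, 12, 3, 8, 2, 14, 9, 5, 13]
(after j=5) data = [10, 12, 3, 8, 2, 14, 9, 5, 13]

[10, 12, 3, 8, 2, 14, 9, 5, 13]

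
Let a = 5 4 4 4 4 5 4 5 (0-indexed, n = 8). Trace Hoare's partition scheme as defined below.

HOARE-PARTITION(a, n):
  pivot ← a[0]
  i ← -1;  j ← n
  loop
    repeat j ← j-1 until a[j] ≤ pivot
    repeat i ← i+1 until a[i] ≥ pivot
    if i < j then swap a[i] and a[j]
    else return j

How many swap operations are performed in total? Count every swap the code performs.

2

pivot = a[0] = 5; i = -1, j = 8
j→7 (a[7]=5≤5), i→0 (a[0]=5≥5); i<j, swap → 5 4 4 4 4 5 4 5
j→6 (a[6]=4≤5), i→5 (a[5]=5≥5); i<j, swap → 5 4 4 4 4 4 5 5
j→5, i→6; i≥j, return j=5. a = 5 4 4 4 4 4 5 5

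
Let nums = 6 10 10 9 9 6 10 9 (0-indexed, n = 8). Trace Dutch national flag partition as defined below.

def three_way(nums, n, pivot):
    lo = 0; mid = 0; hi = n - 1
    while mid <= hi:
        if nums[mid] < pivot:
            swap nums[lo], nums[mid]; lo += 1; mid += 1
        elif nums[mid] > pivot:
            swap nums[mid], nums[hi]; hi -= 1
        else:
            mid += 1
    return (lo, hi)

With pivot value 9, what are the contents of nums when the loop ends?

pivot = 9; lo=0, mid=0, hi=7
nums[mid]=6<9: swap nums[0],nums[0]; lo=1,mid=1 → 6 10 10 9 9 6 10 9
nums[mid]=10>9: swap nums[1],nums[7]; hi=6 → 6 9 10 9 9 6 10 10
nums[mid]=9=9: mid=2
nums[mid]=10>9: swap nums[2],nums[6]; hi=5 → 6 9 10 9 9 6 10 10
nums[mid]=10>9: swap nums[2],nums[5]; hi=4 → 6 9 6 9 9 10 10 10
nums[mid]=6<9: swap nums[1],nums[2]; lo=2,mid=3 → 6 6 9 9 9 10 10 10
nums[mid]=9=9: mid=4
nums[mid]=9=9: mid=5
end: lo=2, hi=4; nums = 6 6 9 9 9 10 10 10

6 6 9 9 9 10 10 10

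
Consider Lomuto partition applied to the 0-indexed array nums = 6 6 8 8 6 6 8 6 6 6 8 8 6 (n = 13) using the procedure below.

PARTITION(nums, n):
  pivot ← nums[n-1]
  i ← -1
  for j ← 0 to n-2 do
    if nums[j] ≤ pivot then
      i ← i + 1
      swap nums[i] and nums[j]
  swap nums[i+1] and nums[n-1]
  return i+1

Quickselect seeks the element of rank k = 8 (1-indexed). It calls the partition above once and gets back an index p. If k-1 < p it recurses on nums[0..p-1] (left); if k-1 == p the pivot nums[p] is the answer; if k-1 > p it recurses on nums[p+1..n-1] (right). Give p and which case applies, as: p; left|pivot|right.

pivot=6, i=-1
j=0: 6≤6, i=0, swap(0,0) ⇒ 6 6 8 8 6 6 8 6 6 6 8 8 6
j=1: 6≤6, i=1, swap(1,1) ⇒ 6 6 8 8 6 6 8 6 6 6 8 8 6
j=2: 8>6, skip
j=3: 8>6, skip
j=4: 6≤6, i=2, swap(2,4) ⇒ 6 6 6 8 8 6 8 6 6 6 8 8 6
j=5: 6≤6, i=3, swap(3,5) ⇒ 6 6 6 6 8 8 8 6 6 6 8 8 6
j=6: 8>6, skip
j=7: 6≤6, i=4, swap(4,7) ⇒ 6 6 6 6 6 8 8 8 6 6 8 8 6
j=8: 6≤6, i=5, swap(5,8) ⇒ 6 6 6 6 6 6 8 8 8 6 8 8 6
j=9: 6≤6, i=6, swap(6,9) ⇒ 6 6 6 6 6 6 6 8 8 8 8 8 6
j=10: 8>6, skip
j=11: 8>6, skip
swap(7,12) ⇒ 6 6 6 6 6 6 6 6 8 8 8 8 8; return 7
p = 7; k-1 = 7 == 7 ⇒ pivot

7; pivot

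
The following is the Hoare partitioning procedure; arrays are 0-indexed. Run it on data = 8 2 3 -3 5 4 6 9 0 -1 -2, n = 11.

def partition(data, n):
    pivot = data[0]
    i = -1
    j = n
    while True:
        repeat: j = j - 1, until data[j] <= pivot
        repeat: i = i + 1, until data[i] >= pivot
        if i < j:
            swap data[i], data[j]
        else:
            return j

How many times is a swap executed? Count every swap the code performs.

2

pivot = data[0] = 8; i = -1, j = 11
j→10 (data[10]=-2≤8), i→0 (data[0]=8≥8); i<j, swap → -2 2 3 -3 5 4 6 9 0 -1 8
j→9 (data[9]=-1≤8), i→7 (data[7]=9≥8); i<j, swap → -2 2 3 -3 5 4 6 -1 0 9 8
j→8, i→9; i≥j, return j=8. data = -2 2 3 -3 5 4 6 -1 0 9 8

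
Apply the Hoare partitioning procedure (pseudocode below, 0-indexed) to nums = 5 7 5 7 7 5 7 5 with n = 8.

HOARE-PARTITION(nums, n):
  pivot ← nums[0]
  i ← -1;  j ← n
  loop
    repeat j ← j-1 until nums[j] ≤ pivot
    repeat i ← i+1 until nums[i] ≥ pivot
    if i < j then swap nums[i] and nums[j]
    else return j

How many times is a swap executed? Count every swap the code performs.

2

pivot = nums[0] = 5; i = -1, j = 8
j→7 (nums[7]=5≤5), i→0 (nums[0]=5≥5); i<j, swap → 5 7 5 7 7 5 7 5
j→5 (nums[5]=5≤5), i→1 (nums[1]=7≥5); i<j, swap → 5 5 5 7 7 7 7 5
j→2, i→2; i≥j, return j=2. nums = 5 5 5 7 7 7 7 5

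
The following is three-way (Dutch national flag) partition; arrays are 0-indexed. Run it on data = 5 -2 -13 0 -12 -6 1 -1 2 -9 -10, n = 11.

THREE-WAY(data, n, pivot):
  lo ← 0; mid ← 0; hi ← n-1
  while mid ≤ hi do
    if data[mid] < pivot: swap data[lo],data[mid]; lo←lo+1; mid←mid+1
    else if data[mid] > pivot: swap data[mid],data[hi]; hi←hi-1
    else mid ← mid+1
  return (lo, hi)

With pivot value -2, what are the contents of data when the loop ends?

lo=0 mid=0 hi=10
5>-2: swap(0,10), hi=9 ⇒ -10 -2 -13 0 -12 -6 1 -1 2 -9 5
-10<-2: swap(0,0), lo=1 mid=1 ⇒ -10 -2 -13 0 -12 -6 1 -1 2 -9 5
-2=-2: mid=2
-13<-2: swap(1,2), lo=2 mid=3 ⇒ -10 -13 -2 0 -12 -6 1 -1 2 -9 5
0>-2: swap(3,9), hi=8 ⇒ -10 -13 -2 -9 -12 -6 1 -1 2 0 5
-9<-2: swap(2,3), lo=3 mid=4 ⇒ -10 -13 -9 -2 -12 -6 1 -1 2 0 5
-12<-2: swap(3,4), lo=4 mid=5 ⇒ -10 -13 -9 -12 -2 -6 1 -1 2 0 5
-6<-2: swap(4,5), lo=5 mid=6 ⇒ -10 -13 -9 -12 -6 -2 1 -1 2 0 5
1>-2: swap(6,8), hi=7 ⇒ -10 -13 -9 -12 -6 -2 2 -1 1 0 5
2>-2: swap(6,7), hi=6 ⇒ -10 -13 -9 -12 -6 -2 -1 2 1 0 5
-1>-2: swap(6,6), hi=5 ⇒ -10 -13 -9 -12 -6 -2 -1 2 1 0 5
done. lo=5 hi=5; data=-10 -13 -9 -12 -6 -2 -1 2 1 0 5

-10 -13 -9 -12 -6 -2 -1 2 1 0 5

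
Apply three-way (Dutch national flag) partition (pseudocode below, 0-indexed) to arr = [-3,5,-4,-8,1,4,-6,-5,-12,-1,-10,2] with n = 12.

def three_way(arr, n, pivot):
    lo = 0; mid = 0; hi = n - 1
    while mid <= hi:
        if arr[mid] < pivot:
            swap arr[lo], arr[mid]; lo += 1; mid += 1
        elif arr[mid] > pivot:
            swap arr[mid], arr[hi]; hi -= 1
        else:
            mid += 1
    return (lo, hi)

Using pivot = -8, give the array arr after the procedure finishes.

[-10,-12,-8,1,4,-6,-5,-4,-1,5,2,-3]

pivot = -8; lo=0, mid=0, hi=11
arr[mid]=-3>-8: swap arr[0],arr[11]; hi=10 → [2,5,-4,-8,1,4,-6,-5,-12,-1,-10,-3]
arr[mid]=2>-8: swap arr[0],arr[10]; hi=9 → [-10,5,-4,-8,1,4,-6,-5,-12,-1,2,-3]
arr[mid]=-10<-8: swap arr[0],arr[0]; lo=1,mid=1 → [-10,5,-4,-8,1,4,-6,-5,-12,-1,2,-3]
arr[mid]=5>-8: swap arr[1],arr[9]; hi=8 → [-10,-1,-4,-8,1,4,-6,-5,-12,5,2,-3]
arr[mid]=-1>-8: swap arr[1],arr[8]; hi=7 → [-10,-12,-4,-8,1,4,-6,-5,-1,5,2,-3]
arr[mid]=-12<-8: swap arr[1],arr[1]; lo=2,mid=2 → [-10,-12,-4,-8,1,4,-6,-5,-1,5,2,-3]
arr[mid]=-4>-8: swap arr[2],arr[7]; hi=6 → [-10,-12,-5,-8,1,4,-6,-4,-1,5,2,-3]
arr[mid]=-5>-8: swap arr[2],arr[6]; hi=5 → [-10,-12,-6,-8,1,4,-5,-4,-1,5,2,-3]
arr[mid]=-6>-8: swap arr[2],arr[5]; hi=4 → [-10,-12,4,-8,1,-6,-5,-4,-1,5,2,-3]
arr[mid]=4>-8: swap arr[2],arr[4]; hi=3 → [-10,-12,1,-8,4,-6,-5,-4,-1,5,2,-3]
arr[mid]=1>-8: swap arr[2],arr[3]; hi=2 → [-10,-12,-8,1,4,-6,-5,-4,-1,5,2,-3]
arr[mid]=-8=-8: mid=3
end: lo=2, hi=2; arr = [-10,-12,-8,1,4,-6,-5,-4,-1,5,2,-3]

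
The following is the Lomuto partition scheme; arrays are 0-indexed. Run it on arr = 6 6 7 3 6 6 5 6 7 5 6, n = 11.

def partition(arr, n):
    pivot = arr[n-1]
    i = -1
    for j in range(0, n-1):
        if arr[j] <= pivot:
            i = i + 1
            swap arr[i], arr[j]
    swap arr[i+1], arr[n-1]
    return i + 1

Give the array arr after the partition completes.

pivot=6, i=-1
j=0: 6≤6, i=0, swap(0,0) ⇒ 6 6 7 3 6 6 5 6 7 5 6
j=1: 6≤6, i=1, swap(1,1) ⇒ 6 6 7 3 6 6 5 6 7 5 6
j=2: 7>6, skip
j=3: 3≤6, i=2, swap(2,3) ⇒ 6 6 3 7 6 6 5 6 7 5 6
j=4: 6≤6, i=3, swap(3,4) ⇒ 6 6 3 6 7 6 5 6 7 5 6
j=5: 6≤6, i=4, swap(4,5) ⇒ 6 6 3 6 6 7 5 6 7 5 6
j=6: 5≤6, i=5, swap(5,6) ⇒ 6 6 3 6 6 5 7 6 7 5 6
j=7: 6≤6, i=6, swap(6,7) ⇒ 6 6 3 6 6 5 6 7 7 5 6
j=8: 7>6, skip
j=9: 5≤6, i=7, swap(7,9) ⇒ 6 6 3 6 6 5 6 5 7 7 6
swap(8,10) ⇒ 6 6 3 6 6 5 6 5 6 7 7; return 8

6 6 3 6 6 5 6 5 6 7 7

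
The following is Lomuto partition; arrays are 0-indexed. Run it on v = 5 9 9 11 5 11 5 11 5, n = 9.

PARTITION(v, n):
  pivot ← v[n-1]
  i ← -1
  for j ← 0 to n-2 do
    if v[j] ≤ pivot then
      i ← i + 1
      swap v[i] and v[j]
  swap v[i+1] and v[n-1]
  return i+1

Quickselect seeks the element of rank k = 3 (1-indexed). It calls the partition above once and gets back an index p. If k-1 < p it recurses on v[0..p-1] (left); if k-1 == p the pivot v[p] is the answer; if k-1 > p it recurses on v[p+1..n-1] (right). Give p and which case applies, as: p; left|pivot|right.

3; left

pivot=5, i=-1
j=0: 5≤5, i=0, swap(0,0) ⇒ 5 9 9 11 5 11 5 11 5
j=1: 9>5, skip
j=2: 9>5, skip
j=3: 11>5, skip
j=4: 5≤5, i=1, swap(1,4) ⇒ 5 5 9 11 9 11 5 11 5
j=5: 11>5, skip
j=6: 5≤5, i=2, swap(2,6) ⇒ 5 5 5 11 9 11 9 11 5
j=7: 11>5, skip
swap(3,8) ⇒ 5 5 5 5 9 11 9 11 11; return 3
p = 3; k-1 = 2 < 3 ⇒ left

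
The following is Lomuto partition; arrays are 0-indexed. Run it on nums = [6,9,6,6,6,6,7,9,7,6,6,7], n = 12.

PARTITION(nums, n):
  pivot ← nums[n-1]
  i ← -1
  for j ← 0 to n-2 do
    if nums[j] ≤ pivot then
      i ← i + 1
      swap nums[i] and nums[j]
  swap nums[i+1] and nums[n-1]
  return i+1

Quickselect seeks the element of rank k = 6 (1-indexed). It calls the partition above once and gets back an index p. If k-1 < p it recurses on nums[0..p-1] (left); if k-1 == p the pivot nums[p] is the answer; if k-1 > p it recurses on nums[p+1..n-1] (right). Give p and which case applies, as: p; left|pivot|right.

pivot=7, i=-1
j=0: 6≤7, i=0, swap(0,0) ⇒ [6,9,6,6,6,6,7,9,7,6,6,7]
j=1: 9>7, skip
j=2: 6≤7, i=1, swap(1,2) ⇒ [6,6,9,6,6,6,7,9,7,6,6,7]
j=3: 6≤7, i=2, swap(2,3) ⇒ [6,6,6,9,6,6,7,9,7,6,6,7]
j=4: 6≤7, i=3, swap(3,4) ⇒ [6,6,6,6,9,6,7,9,7,6,6,7]
j=5: 6≤7, i=4, swap(4,5) ⇒ [6,6,6,6,6,9,7,9,7,6,6,7]
j=6: 7≤7, i=5, swap(5,6) ⇒ [6,6,6,6,6,7,9,9,7,6,6,7]
j=7: 9>7, skip
j=8: 7≤7, i=6, swap(6,8) ⇒ [6,6,6,6,6,7,7,9,9,6,6,7]
j=9: 6≤7, i=7, swap(7,9) ⇒ [6,6,6,6,6,7,7,6,9,9,6,7]
j=10: 6≤7, i=8, swap(8,10) ⇒ [6,6,6,6,6,7,7,6,6,9,9,7]
swap(9,11) ⇒ [6,6,6,6,6,7,7,6,6,7,9,9]; return 9
p = 9; k-1 = 5 < 9 ⇒ left

9; left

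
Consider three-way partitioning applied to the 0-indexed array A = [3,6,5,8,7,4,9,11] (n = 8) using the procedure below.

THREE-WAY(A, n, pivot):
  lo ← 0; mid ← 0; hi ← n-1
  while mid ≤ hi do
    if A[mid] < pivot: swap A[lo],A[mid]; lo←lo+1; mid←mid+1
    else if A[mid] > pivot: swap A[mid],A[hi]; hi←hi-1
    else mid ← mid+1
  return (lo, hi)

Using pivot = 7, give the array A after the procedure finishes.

[3,6,5,4,7,9,11,8]

lo=0 mid=0 hi=7
3<7: swap(0,0), lo=1 mid=1 ⇒ [3,6,5,8,7,4,9,11]
6<7: swap(1,1), lo=2 mid=2 ⇒ [3,6,5,8,7,4,9,11]
5<7: swap(2,2), lo=3 mid=3 ⇒ [3,6,5,8,7,4,9,11]
8>7: swap(3,7), hi=6 ⇒ [3,6,5,11,7,4,9,8]
11>7: swap(3,6), hi=5 ⇒ [3,6,5,9,7,4,11,8]
9>7: swap(3,5), hi=4 ⇒ [3,6,5,4,7,9,11,8]
4<7: swap(3,3), lo=4 mid=4 ⇒ [3,6,5,4,7,9,11,8]
7=7: mid=5
done. lo=4 hi=4; A=[3,6,5,4,7,9,11,8]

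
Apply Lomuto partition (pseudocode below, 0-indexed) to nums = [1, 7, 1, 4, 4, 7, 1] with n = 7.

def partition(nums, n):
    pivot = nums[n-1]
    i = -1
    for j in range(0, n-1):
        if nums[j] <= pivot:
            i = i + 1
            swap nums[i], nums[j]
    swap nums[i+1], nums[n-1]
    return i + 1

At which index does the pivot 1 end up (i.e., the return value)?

2

pivot = nums[6] = 1; i = -1
j=0: nums[0]=1 ≤ 1 → i=0, swap nums[0],nums[0] (no change) → [1, 7, 1, 4, 4, 7, 1]
j=1: nums[1]=7 > 1 → no swap
j=2: nums[2]=1 ≤ 1 → i=1, swap nums[1],nums[2] → [1, 1, 7, 4, 4, 7, 1]
j=3: nums[3]=4 > 1 → no swap
j=4: nums[4]=4 > 1 → no swap
j=5: nums[5]=7 > 1 → no swap
final swap nums[2],nums[6] → [1, 1, 1, 4, 4, 7, 7]; return 2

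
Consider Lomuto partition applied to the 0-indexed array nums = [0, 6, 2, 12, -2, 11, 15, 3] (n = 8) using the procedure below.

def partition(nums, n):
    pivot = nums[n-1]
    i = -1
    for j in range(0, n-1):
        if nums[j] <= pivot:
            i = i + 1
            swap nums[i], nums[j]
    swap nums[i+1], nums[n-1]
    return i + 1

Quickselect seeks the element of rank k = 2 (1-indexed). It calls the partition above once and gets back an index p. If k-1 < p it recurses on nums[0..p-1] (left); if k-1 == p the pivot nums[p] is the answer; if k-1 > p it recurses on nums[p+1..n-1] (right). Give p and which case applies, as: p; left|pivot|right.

pivot = nums[7] = 3; i = -1
j=0: nums[0]=0 ≤ 3 → i=0, swap nums[0],nums[0] (no change) → [0, 6, 2, 12, -2, 11, 15, 3]
j=1: nums[1]=6 > 3 → no swap
j=2: nums[2]=2 ≤ 3 → i=1, swap nums[1],nums[2] → [0, 2, 6, 12, -2, 11, 15, 3]
j=3: nums[3]=12 > 3 → no swap
j=4: nums[4]=-2 ≤ 3 → i=2, swap nums[2],nums[4] → [0, 2, -2, 12, 6, 11, 15, 3]
j=5: nums[5]=11 > 3 → no swap
j=6: nums[6]=15 > 3 → no swap
final swap nums[3],nums[7] → [0, 2, -2, 3, 6, 11, 15, 12]; return 3
p = 3; k-1 = 1 < 3 ⇒ left

3; left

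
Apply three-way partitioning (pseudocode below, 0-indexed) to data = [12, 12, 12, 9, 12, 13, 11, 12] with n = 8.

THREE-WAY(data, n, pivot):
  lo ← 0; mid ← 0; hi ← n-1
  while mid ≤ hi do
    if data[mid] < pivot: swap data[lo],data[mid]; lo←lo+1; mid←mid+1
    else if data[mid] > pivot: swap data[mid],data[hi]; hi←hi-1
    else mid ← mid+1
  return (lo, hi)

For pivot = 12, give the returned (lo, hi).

(2, 6)

pivot = 12; lo=0, mid=0, hi=7
data[mid]=12=12: mid=1
data[mid]=12=12: mid=2
data[mid]=12=12: mid=3
data[mid]=9<12: swap data[0],data[3]; lo=1,mid=4 → [9, 12, 12, 12, 12, 13, 11, 12]
data[mid]=12=12: mid=5
data[mid]=13>12: swap data[5],data[7]; hi=6 → [9, 12, 12, 12, 12, 12, 11, 13]
data[mid]=12=12: mid=6
data[mid]=11<12: swap data[1],data[6]; lo=2,mid=7 → [9, 11, 12, 12, 12, 12, 12, 13]
end: lo=2, hi=6; data = [9, 11, 12, 12, 12, 12, 12, 13]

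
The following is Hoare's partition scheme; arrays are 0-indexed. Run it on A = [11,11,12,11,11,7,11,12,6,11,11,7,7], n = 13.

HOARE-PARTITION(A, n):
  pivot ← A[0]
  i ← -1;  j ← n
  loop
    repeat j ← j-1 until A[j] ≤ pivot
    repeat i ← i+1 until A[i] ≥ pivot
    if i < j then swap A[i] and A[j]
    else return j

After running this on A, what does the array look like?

pivot=11
j stops at 12 (7), i stops at 0 (11); swap ⇒ [7,11,12,11,11,7,11,12,6,11,11,7,11]
j stops at 11 (7), i stops at 1 (11); swap ⇒ [7,7,12,11,11,7,11,12,6,11,11,11,11]
j stops at 10 (11), i stops at 2 (12); swap ⇒ [7,7,11,11,11,7,11,12,6,11,12,11,11]
j stops at 9 (11), i stops at 3 (11); swap ⇒ [7,7,11,11,11,7,11,12,6,11,12,11,11]
j stops at 8 (6), i stops at 4 (11); swap ⇒ [7,7,11,11,6,7,11,12,11,11,12,11,11]
j stops at 6, i stops at 6; i≥j ⇒ return 6. A=[7,7,11,11,6,7,11,12,11,11,12,11,11]

[7,7,11,11,6,7,11,12,11,11,12,11,11]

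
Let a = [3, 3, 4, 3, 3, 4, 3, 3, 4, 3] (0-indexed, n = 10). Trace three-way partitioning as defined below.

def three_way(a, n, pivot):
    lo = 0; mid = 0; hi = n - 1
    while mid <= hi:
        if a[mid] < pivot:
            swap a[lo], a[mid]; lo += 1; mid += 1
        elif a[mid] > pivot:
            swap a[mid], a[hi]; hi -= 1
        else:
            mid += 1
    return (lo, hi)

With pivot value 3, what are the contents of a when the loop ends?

[3, 3, 3, 3, 3, 3, 3, 4, 4, 4]

lo=0 mid=0 hi=9
3=3: mid=1
3=3: mid=2
4>3: swap(2,9), hi=8 ⇒ [3, 3, 3, 3, 3, 4, 3, 3, 4, 4]
3=3: mid=3
3=3: mid=4
3=3: mid=5
4>3: swap(5,8), hi=7 ⇒ [3, 3, 3, 3, 3, 4, 3, 3, 4, 4]
4>3: swap(5,7), hi=6 ⇒ [3, 3, 3, 3, 3, 3, 3, 4, 4, 4]
3=3: mid=6
3=3: mid=7
done. lo=0 hi=6; a=[3, 3, 3, 3, 3, 3, 3, 4, 4, 4]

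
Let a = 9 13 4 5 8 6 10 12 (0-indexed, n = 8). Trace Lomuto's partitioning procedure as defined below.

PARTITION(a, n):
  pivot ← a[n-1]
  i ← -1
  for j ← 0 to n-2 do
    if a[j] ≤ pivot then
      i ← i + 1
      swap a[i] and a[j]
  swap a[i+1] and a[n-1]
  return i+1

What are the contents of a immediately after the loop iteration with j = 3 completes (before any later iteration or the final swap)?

pivot=12, i=-1
j=0: 9≤12, i=0, swap(0,0) ⇒ 9 13 4 5 8 6 10 12
j=1: 13>12, skip
j=2: 4≤12, i=1, swap(1,2) ⇒ 9 4 13 5 8 6 10 12
j=3: 5≤12, i=2, swap(2,3) ⇒ 9 4 5 13 8 6 10 12
(after j=3) a = 9 4 5 13 8 6 10 12

9 4 5 13 8 6 10 12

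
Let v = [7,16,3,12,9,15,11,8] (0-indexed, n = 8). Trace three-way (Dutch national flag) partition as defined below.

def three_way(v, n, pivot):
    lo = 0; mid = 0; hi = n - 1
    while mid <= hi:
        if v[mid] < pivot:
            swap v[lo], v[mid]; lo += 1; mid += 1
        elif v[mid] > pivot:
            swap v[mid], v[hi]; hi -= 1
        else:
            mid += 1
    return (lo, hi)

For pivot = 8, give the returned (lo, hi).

(2, 2)

pivot = 8; lo=0, mid=0, hi=7
v[mid]=7<8: swap v[0],v[0]; lo=1,mid=1 → [7,16,3,12,9,15,11,8]
v[mid]=16>8: swap v[1],v[7]; hi=6 → [7,8,3,12,9,15,11,16]
v[mid]=8=8: mid=2
v[mid]=3<8: swap v[1],v[2]; lo=2,mid=3 → [7,3,8,12,9,15,11,16]
v[mid]=12>8: swap v[3],v[6]; hi=5 → [7,3,8,11,9,15,12,16]
v[mid]=11>8: swap v[3],v[5]; hi=4 → [7,3,8,15,9,11,12,16]
v[mid]=15>8: swap v[3],v[4]; hi=3 → [7,3,8,9,15,11,12,16]
v[mid]=9>8: swap v[3],v[3]; hi=2 → [7,3,8,9,15,11,12,16]
end: lo=2, hi=2; v = [7,3,8,9,15,11,12,16]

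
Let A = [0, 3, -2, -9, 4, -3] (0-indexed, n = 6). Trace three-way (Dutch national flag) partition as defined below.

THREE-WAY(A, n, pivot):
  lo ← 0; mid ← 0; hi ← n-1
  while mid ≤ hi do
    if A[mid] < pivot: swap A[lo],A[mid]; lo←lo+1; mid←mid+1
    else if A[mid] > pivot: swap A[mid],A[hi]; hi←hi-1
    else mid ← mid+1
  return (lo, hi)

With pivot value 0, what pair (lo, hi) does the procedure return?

(3, 3)

pivot = 0; lo=0, mid=0, hi=5
A[mid]=0=0: mid=1
A[mid]=3>0: swap A[1],A[5]; hi=4 → [0, -3, -2, -9, 4, 3]
A[mid]=-3<0: swap A[0],A[1]; lo=1,mid=2 → [-3, 0, -2, -9, 4, 3]
A[mid]=-2<0: swap A[1],A[2]; lo=2,mid=3 → [-3, -2, 0, -9, 4, 3]
A[mid]=-9<0: swap A[2],A[3]; lo=3,mid=4 → [-3, -2, -9, 0, 4, 3]
A[mid]=4>0: swap A[4],A[4]; hi=3 → [-3, -2, -9, 0, 4, 3]
end: lo=3, hi=3; A = [-3, -2, -9, 0, 4, 3]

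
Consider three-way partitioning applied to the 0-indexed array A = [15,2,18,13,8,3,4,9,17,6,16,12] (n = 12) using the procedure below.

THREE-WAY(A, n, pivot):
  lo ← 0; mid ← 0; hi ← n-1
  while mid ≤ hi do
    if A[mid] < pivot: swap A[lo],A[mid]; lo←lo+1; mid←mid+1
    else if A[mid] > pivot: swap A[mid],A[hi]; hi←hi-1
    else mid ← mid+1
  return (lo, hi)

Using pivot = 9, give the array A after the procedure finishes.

[6,2,4,8,3,9,13,17,18,16,12,15]

pivot = 9; lo=0, mid=0, hi=11
A[mid]=15>9: swap A[0],A[11]; hi=10 → [12,2,18,13,8,3,4,9,17,6,16,15]
A[mid]=12>9: swap A[0],A[10]; hi=9 → [16,2,18,13,8,3,4,9,17,6,12,15]
A[mid]=16>9: swap A[0],A[9]; hi=8 → [6,2,18,13,8,3,4,9,17,16,12,15]
A[mid]=6<9: swap A[0],A[0]; lo=1,mid=1 → [6,2,18,13,8,3,4,9,17,16,12,15]
A[mid]=2<9: swap A[1],A[1]; lo=2,mid=2 → [6,2,18,13,8,3,4,9,17,16,12,15]
A[mid]=18>9: swap A[2],A[8]; hi=7 → [6,2,17,13,8,3,4,9,18,16,12,15]
A[mid]=17>9: swap A[2],A[7]; hi=6 → [6,2,9,13,8,3,4,17,18,16,12,15]
A[mid]=9=9: mid=3
A[mid]=13>9: swap A[3],A[6]; hi=5 → [6,2,9,4,8,3,13,17,18,16,12,15]
A[mid]=4<9: swap A[2],A[3]; lo=3,mid=4 → [6,2,4,9,8,3,13,17,18,16,12,15]
A[mid]=8<9: swap A[3],A[4]; lo=4,mid=5 → [6,2,4,8,9,3,13,17,18,16,12,15]
A[mid]=3<9: swap A[4],A[5]; lo=5,mid=6 → [6,2,4,8,3,9,13,17,18,16,12,15]
end: lo=5, hi=5; A = [6,2,4,8,3,9,13,17,18,16,12,15]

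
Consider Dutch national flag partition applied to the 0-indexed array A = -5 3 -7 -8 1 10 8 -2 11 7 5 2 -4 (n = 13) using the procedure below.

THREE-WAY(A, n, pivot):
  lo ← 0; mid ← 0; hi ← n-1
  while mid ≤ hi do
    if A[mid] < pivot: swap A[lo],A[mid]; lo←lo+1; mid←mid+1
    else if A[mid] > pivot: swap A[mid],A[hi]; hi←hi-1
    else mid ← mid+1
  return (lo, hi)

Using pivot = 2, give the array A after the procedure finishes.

-5 -4 -7 -8 1 -2 2 11 7 5 8 10 3

lo=0 mid=0 hi=12
-5<2: swap(0,0), lo=1 mid=1 ⇒ -5 3 -7 -8 1 10 8 -2 11 7 5 2 -4
3>2: swap(1,12), hi=11 ⇒ -5 -4 -7 -8 1 10 8 -2 11 7 5 2 3
-4<2: swap(1,1), lo=2 mid=2 ⇒ -5 -4 -7 -8 1 10 8 -2 11 7 5 2 3
-7<2: swap(2,2), lo=3 mid=3 ⇒ -5 -4 -7 -8 1 10 8 -2 11 7 5 2 3
-8<2: swap(3,3), lo=4 mid=4 ⇒ -5 -4 -7 -8 1 10 8 -2 11 7 5 2 3
1<2: swap(4,4), lo=5 mid=5 ⇒ -5 -4 -7 -8 1 10 8 -2 11 7 5 2 3
10>2: swap(5,11), hi=10 ⇒ -5 -4 -7 -8 1 2 8 -2 11 7 5 10 3
2=2: mid=6
8>2: swap(6,10), hi=9 ⇒ -5 -4 -7 -8 1 2 5 -2 11 7 8 10 3
5>2: swap(6,9), hi=8 ⇒ -5 -4 -7 -8 1 2 7 -2 11 5 8 10 3
7>2: swap(6,8), hi=7 ⇒ -5 -4 -7 -8 1 2 11 -2 7 5 8 10 3
11>2: swap(6,7), hi=6 ⇒ -5 -4 -7 -8 1 2 -2 11 7 5 8 10 3
-2<2: swap(5,6), lo=6 mid=7 ⇒ -5 -4 -7 -8 1 -2 2 11 7 5 8 10 3
done. lo=6 hi=6; A=-5 -4 -7 -8 1 -2 2 11 7 5 8 10 3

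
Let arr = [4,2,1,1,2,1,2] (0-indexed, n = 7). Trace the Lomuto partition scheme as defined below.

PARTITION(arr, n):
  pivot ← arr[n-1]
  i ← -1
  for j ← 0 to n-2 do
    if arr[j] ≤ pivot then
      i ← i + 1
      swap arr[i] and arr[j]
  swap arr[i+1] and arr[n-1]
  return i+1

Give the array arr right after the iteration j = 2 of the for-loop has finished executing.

[2,1,4,1,2,1,2]

pivot=2, i=-1
j=0: 4>2, skip
j=1: 2≤2, i=0, swap(0,1) ⇒ [2,4,1,1,2,1,2]
j=2: 1≤2, i=1, swap(1,2) ⇒ [2,1,4,1,2,1,2]
(after j=2) arr = [2,1,4,1,2,1,2]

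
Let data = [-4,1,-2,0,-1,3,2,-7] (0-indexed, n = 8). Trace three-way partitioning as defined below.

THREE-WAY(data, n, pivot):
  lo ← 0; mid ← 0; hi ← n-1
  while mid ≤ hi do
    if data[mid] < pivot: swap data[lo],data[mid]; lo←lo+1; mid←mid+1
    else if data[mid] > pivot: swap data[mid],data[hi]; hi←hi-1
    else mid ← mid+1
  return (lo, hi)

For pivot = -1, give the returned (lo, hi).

lo=0 mid=0 hi=7
-4<-1: swap(0,0), lo=1 mid=1 ⇒ [-4,1,-2,0,-1,3,2,-7]
1>-1: swap(1,7), hi=6 ⇒ [-4,-7,-2,0,-1,3,2,1]
-7<-1: swap(1,1), lo=2 mid=2 ⇒ [-4,-7,-2,0,-1,3,2,1]
-2<-1: swap(2,2), lo=3 mid=3 ⇒ [-4,-7,-2,0,-1,3,2,1]
0>-1: swap(3,6), hi=5 ⇒ [-4,-7,-2,2,-1,3,0,1]
2>-1: swap(3,5), hi=4 ⇒ [-4,-7,-2,3,-1,2,0,1]
3>-1: swap(3,4), hi=3 ⇒ [-4,-7,-2,-1,3,2,0,1]
-1=-1: mid=4
done. lo=3 hi=3; data=[-4,-7,-2,-1,3,2,0,1]

(3, 3)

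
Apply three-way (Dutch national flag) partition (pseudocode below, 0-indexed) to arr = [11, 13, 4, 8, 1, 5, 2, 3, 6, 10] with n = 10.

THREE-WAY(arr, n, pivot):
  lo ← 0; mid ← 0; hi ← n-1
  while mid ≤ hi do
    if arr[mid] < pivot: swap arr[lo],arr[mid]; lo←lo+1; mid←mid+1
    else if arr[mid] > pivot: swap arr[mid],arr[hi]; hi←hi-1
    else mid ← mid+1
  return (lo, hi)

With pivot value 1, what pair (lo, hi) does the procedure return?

(0, 0)

lo=0 mid=0 hi=9
11>1: swap(0,9), hi=8 ⇒ [10, 13, 4, 8, 1, 5, 2, 3, 6, 11]
10>1: swap(0,8), hi=7 ⇒ [6, 13, 4, 8, 1, 5, 2, 3, 10, 11]
6>1: swap(0,7), hi=6 ⇒ [3, 13, 4, 8, 1, 5, 2, 6, 10, 11]
3>1: swap(0,6), hi=5 ⇒ [2, 13, 4, 8, 1, 5, 3, 6, 10, 11]
2>1: swap(0,5), hi=4 ⇒ [5, 13, 4, 8, 1, 2, 3, 6, 10, 11]
5>1: swap(0,4), hi=3 ⇒ [1, 13, 4, 8, 5, 2, 3, 6, 10, 11]
1=1: mid=1
13>1: swap(1,3), hi=2 ⇒ [1, 8, 4, 13, 5, 2, 3, 6, 10, 11]
8>1: swap(1,2), hi=1 ⇒ [1, 4, 8, 13, 5, 2, 3, 6, 10, 11]
4>1: swap(1,1), hi=0 ⇒ [1, 4, 8, 13, 5, 2, 3, 6, 10, 11]
done. lo=0 hi=0; arr=[1, 4, 8, 13, 5, 2, 3, 6, 10, 11]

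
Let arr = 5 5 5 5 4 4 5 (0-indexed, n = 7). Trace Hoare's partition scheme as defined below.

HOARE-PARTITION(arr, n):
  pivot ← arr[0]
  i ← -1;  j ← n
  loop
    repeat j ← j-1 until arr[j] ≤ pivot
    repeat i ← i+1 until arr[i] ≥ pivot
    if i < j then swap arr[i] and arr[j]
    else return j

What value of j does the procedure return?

3

pivot=5
j stops at 6 (5), i stops at 0 (5); swap ⇒ 5 5 5 5 4 4 5
j stops at 5 (4), i stops at 1 (5); swap ⇒ 5 4 5 5 4 5 5
j stops at 4 (4), i stops at 2 (5); swap ⇒ 5 4 4 5 5 5 5
j stops at 3, i stops at 3; i≥j ⇒ return 3. arr=5 4 4 5 5 5 5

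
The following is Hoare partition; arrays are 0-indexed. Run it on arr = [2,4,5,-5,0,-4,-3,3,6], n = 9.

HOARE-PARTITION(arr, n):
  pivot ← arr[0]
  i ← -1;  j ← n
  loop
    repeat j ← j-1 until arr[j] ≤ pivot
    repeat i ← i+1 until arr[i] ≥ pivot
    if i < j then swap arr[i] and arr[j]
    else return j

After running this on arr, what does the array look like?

[-3,-4,0,-5,5,4,2,3,6]

pivot=2
j stops at 6 (-3), i stops at 0 (2); swap ⇒ [-3,4,5,-5,0,-4,2,3,6]
j stops at 5 (-4), i stops at 1 (4); swap ⇒ [-3,-4,5,-5,0,4,2,3,6]
j stops at 4 (0), i stops at 2 (5); swap ⇒ [-3,-4,0,-5,5,4,2,3,6]
j stops at 3, i stops at 4; i≥j ⇒ return 3. arr=[-3,-4,0,-5,5,4,2,3,6]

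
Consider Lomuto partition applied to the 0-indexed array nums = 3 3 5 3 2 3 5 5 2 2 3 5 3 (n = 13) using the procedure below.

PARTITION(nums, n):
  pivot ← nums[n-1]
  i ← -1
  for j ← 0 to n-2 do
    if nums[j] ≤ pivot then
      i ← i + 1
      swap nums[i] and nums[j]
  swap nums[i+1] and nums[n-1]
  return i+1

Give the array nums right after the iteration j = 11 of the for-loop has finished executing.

pivot = nums[12] = 3; i = -1
j=0: nums[0]=3 ≤ 3 → i=0, swap nums[0],nums[0] (no change) → 3 3 5 3 2 3 5 5 2 2 3 5 3
j=1: nums[1]=3 ≤ 3 → i=1, swap nums[1],nums[1] (no change) → 3 3 5 3 2 3 5 5 2 2 3 5 3
j=2: nums[2]=5 > 3 → no swap
j=3: nums[3]=3 ≤ 3 → i=2, swap nums[2],nums[3] → 3 3 3 5 2 3 5 5 2 2 3 5 3
j=4: nums[4]=2 ≤ 3 → i=3, swap nums[3],nums[4] → 3 3 3 2 5 3 5 5 2 2 3 5 3
j=5: nums[5]=3 ≤ 3 → i=4, swap nums[4],nums[5] → 3 3 3 2 3 5 5 5 2 2 3 5 3
j=6: nums[6]=5 > 3 → no swap
j=7: nums[7]=5 > 3 → no swap
j=8: nums[8]=2 ≤ 3 → i=5, swap nums[5],nums[8] → 3 3 3 2 3 2 5 5 5 2 3 5 3
j=9: nums[9]=2 ≤ 3 → i=6, swap nums[6],nums[9] → 3 3 3 2 3 2 2 5 5 5 3 5 3
j=10: nums[10]=3 ≤ 3 → i=7, swap nums[7],nums[10] → 3 3 3 2 3 2 2 3 5 5 5 5 3
j=11: nums[11]=5 > 3 → no swap
(after j=11) nums = 3 3 3 2 3 2 2 3 5 5 5 5 3

3 3 3 2 3 2 2 3 5 5 5 5 3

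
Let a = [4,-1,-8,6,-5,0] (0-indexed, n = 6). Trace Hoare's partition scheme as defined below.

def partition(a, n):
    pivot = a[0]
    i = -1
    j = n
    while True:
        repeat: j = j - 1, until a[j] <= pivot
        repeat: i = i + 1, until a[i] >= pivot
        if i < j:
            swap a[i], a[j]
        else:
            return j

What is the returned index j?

pivot=4
j stops at 5 (0), i stops at 0 (4); swap ⇒ [0,-1,-8,6,-5,4]
j stops at 4 (-5), i stops at 3 (6); swap ⇒ [0,-1,-8,-5,6,4]
j stops at 3, i stops at 4; i≥j ⇒ return 3. a=[0,-1,-8,-5,6,4]

3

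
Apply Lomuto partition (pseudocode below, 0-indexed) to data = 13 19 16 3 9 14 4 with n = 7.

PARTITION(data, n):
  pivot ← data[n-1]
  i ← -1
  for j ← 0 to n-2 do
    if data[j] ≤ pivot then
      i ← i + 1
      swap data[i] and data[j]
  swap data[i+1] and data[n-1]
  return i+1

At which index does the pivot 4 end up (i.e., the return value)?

1

pivot = data[6] = 4; i = -1
j=0: data[0]=13 > 4 → no swap
j=1: data[1]=19 > 4 → no swap
j=2: data[2]=16 > 4 → no swap
j=3: data[3]=3 ≤ 4 → i=0, swap data[0],data[3] → 3 19 16 13 9 14 4
j=4: data[4]=9 > 4 → no swap
j=5: data[5]=14 > 4 → no swap
final swap data[1],data[6] → 3 4 16 13 9 14 19; return 1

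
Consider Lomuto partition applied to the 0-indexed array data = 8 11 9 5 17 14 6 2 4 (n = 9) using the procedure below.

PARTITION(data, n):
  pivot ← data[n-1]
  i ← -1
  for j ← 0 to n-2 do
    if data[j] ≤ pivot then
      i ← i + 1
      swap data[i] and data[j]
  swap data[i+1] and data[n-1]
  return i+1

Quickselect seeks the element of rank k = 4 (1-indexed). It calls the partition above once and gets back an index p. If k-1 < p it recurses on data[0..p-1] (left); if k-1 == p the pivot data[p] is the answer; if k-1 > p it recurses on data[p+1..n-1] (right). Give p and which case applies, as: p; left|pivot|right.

pivot=4, i=-1
j=0: 8>4, skip
j=1: 11>4, skip
j=2: 9>4, skip
j=3: 5>4, skip
j=4: 17>4, skip
j=5: 14>4, skip
j=6: 6>4, skip
j=7: 2≤4, i=0, swap(0,7) ⇒ 2 11 9 5 17 14 6 8 4
swap(1,8) ⇒ 2 4 9 5 17 14 6 8 11; return 1
p = 1; k-1 = 3 > 1 ⇒ right

1; right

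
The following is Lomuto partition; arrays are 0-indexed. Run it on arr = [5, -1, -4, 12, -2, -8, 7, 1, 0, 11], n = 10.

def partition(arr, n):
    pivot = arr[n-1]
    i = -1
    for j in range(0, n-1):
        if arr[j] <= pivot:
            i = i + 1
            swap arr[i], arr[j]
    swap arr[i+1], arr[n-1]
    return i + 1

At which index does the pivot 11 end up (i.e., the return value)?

pivot=11, i=-1
j=0: 5≤11, i=0, swap(0,0) ⇒ [5, -1, -4, 12, -2, -8, 7, 1, 0, 11]
j=1: -1≤11, i=1, swap(1,1) ⇒ [5, -1, -4, 12, -2, -8, 7, 1, 0, 11]
j=2: -4≤11, i=2, swap(2,2) ⇒ [5, -1, -4, 12, -2, -8, 7, 1, 0, 11]
j=3: 12>11, skip
j=4: -2≤11, i=3, swap(3,4) ⇒ [5, -1, -4, -2, 12, -8, 7, 1, 0, 11]
j=5: -8≤11, i=4, swap(4,5) ⇒ [5, -1, -4, -2, -8, 12, 7, 1, 0, 11]
j=6: 7≤11, i=5, swap(5,6) ⇒ [5, -1, -4, -2, -8, 7, 12, 1, 0, 11]
j=7: 1≤11, i=6, swap(6,7) ⇒ [5, -1, -4, -2, -8, 7, 1, 12, 0, 11]
j=8: 0≤11, i=7, swap(7,8) ⇒ [5, -1, -4, -2, -8, 7, 1, 0, 12, 11]
swap(8,9) ⇒ [5, -1, -4, -2, -8, 7, 1, 0, 11, 12]; return 8

8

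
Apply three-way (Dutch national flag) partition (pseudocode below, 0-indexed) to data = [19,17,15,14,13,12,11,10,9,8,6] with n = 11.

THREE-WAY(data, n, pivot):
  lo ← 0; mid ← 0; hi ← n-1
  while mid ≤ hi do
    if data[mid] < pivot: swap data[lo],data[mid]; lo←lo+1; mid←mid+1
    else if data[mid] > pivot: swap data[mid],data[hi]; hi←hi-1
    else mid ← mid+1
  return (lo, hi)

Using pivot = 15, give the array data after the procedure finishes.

pivot = 15; lo=0, mid=0, hi=10
data[mid]=19>15: swap data[0],data[10]; hi=9 → [6,17,15,14,13,12,11,10,9,8,19]
data[mid]=6<15: swap data[0],data[0]; lo=1,mid=1 → [6,17,15,14,13,12,11,10,9,8,19]
data[mid]=17>15: swap data[1],data[9]; hi=8 → [6,8,15,14,13,12,11,10,9,17,19]
data[mid]=8<15: swap data[1],data[1]; lo=2,mid=2 → [6,8,15,14,13,12,11,10,9,17,19]
data[mid]=15=15: mid=3
data[mid]=14<15: swap data[2],data[3]; lo=3,mid=4 → [6,8,14,15,13,12,11,10,9,17,19]
data[mid]=13<15: swap data[3],data[4]; lo=4,mid=5 → [6,8,14,13,15,12,11,10,9,17,19]
data[mid]=12<15: swap data[4],data[5]; lo=5,mid=6 → [6,8,14,13,12,15,11,10,9,17,19]
data[mid]=11<15: swap data[5],data[6]; lo=6,mid=7 → [6,8,14,13,12,11,15,10,9,17,19]
data[mid]=10<15: swap data[6],data[7]; lo=7,mid=8 → [6,8,14,13,12,11,10,15,9,17,19]
data[mid]=9<15: swap data[7],data[8]; lo=8,mid=9 → [6,8,14,13,12,11,10,9,15,17,19]
end: lo=8, hi=8; data = [6,8,14,13,12,11,10,9,15,17,19]

[6,8,14,13,12,11,10,9,15,17,19]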